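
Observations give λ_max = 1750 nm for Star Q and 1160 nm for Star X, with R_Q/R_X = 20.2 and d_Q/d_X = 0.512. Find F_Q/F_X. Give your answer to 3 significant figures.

Wien's law: T_Q/T_X = λ_X/λ_Q = 1160/1750 = 0.6629.
L_Q/L_X = (R_Q/R_X)²(T_Q/T_X)⁴ = (20.2)²(0.6629)⁴ = 78.77.
F_Q/F_X = (L_Q/L_X)/(d_Q/d_X)² = 78.77/(0.512)² = 300.5.

300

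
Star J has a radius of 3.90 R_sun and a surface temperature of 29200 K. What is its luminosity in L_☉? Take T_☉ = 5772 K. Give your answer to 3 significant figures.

L/L_☉ = (R/R_☉)² (T/T_☉)⁴ = (3.90)² × (29200/5772)⁴
       = 15.21 × (5.059)⁴ = 15.21 × 655.0 = 9962.

9.96×10^3 L_☉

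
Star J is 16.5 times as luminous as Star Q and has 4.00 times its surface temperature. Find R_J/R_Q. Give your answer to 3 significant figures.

0.254

L ∝ R²T⁴ gives R ∝ √L / T², so
R_J/R_Q = √(16.5) / (4.00)² = 4.062 / 16.00 = 0.2539.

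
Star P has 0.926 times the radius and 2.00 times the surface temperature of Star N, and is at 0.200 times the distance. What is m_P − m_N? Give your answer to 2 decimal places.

L_P/L_N = (0.926)²(2.00)⁴ = 13.72.
F_P/F_N = (L_P/L_N)/(d_P/d_N)² = 13.72/0.04000 = 343.0.
m_P − m_N = −2.5 log₁₀(343.0) = -6.34.

-6.34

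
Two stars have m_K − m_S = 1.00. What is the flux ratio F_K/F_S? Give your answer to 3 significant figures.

F_K/F_S = 10^(−(m_K − m_S)/2.5) = 10^(-1.00/2.5) = 10^-0.400 = 0.3981.

0.398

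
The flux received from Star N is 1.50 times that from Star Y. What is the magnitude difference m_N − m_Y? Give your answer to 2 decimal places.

-0.44

m_N − m_Y = −2.5 log₁₀(F_N/F_Y) = −2.5 log₁₀(1.50) = −2.5 × (0.176) = -0.440.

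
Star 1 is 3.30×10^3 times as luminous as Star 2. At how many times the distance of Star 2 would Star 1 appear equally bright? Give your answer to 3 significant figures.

Equal flux requires L_1/d_1² = L_2/d_2², so d_1/d_2 = √(L_1/L_2)
= √(3.30×10^3) = 57.45.

57.4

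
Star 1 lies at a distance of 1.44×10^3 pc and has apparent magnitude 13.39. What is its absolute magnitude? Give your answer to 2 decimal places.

2.60

M = m − 5 log₁₀(d/10 pc) = 13.39 − 5 log₁₀(1.44×10^3/10)
  = 13.39 − 5 × 2.158 = 13.39 − 10.79 = 2.60.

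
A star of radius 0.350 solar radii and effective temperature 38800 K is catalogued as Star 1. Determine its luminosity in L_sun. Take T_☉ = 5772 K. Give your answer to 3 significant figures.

250 L_sun

L/L_☉ = (R/R_☉)² (T/T_☉)⁴ = (0.350)² × (38800/5772)⁴
       = 0.1225 × (6.722)⁴ = 0.1225 × 2042 = 250.1.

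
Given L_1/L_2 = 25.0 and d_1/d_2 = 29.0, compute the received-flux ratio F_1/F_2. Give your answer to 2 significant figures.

F = L/(4πd²), so F_1/F_2 = (L_1/L_2) / (d_1/d_2)²
= 25.0 / (29.0)² = 25.0 / 841.0 = 0.02973.

0.030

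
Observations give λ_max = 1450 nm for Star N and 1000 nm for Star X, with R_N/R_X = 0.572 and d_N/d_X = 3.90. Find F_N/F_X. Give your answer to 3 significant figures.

0.00487

Wien's law: T_N/T_X = λ_X/λ_N = 1000/1450 = 0.6897.
L_N/L_X = (R_N/R_X)²(T_N/T_X)⁴ = (0.572)²(0.6897)⁴ = 0.07402.
F_N/F_X = (L_N/L_X)/(d_N/d_X)² = 0.07402/(3.90)² = 0.004866.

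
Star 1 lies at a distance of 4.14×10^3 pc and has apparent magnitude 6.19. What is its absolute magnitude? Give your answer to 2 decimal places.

-6.90

M = m − 5 log₁₀(d/10 pc) = 6.19 − 5 log₁₀(4.14×10^3/10)
  = 6.19 − 5 × 2.617 = 6.19 − 13.09 = -6.90.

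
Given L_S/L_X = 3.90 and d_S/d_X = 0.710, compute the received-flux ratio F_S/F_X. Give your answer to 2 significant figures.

7.7

F = L/(4πd²), so F_S/F_X = (L_S/L_X) / (d_S/d_X)²
= 3.90 / (0.710)² = 3.90 / 0.5041 = 7.737.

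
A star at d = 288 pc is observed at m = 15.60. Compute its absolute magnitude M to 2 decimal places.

M = m − 5 log₁₀(d/10 pc) = 15.60 − 5 log₁₀(288/10)
  = 15.60 − 5 × 1.459 = 15.60 − 7.30 = 8.30.

8.30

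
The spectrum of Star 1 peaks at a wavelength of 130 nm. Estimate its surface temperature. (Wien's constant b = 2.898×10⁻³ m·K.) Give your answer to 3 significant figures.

T = b/λ_max = 2.898×10⁻³ / (130×10⁻⁹) = 2.229×10^4 K.

2.23×10^4 K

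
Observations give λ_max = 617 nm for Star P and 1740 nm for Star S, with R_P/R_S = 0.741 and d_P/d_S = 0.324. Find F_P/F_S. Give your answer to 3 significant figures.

331

Wien's law: T_P/T_S = λ_S/λ_P = 1740/617 = 2.820.
L_P/L_S = (R_P/R_S)²(T_P/T_S)⁴ = (0.741)²(2.820)⁴ = 34.73.
F_P/F_S = (L_P/L_S)/(d_P/d_S)² = 34.73/(0.324)² = 330.8.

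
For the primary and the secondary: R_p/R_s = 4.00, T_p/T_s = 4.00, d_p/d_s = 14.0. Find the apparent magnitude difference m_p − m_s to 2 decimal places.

L_p/L_s = (4.00)²(4.00)⁴ = 4096.
F_p/F_s = (L_p/L_s)/(d_p/d_s)² = 4096/196.0 = 20.90.
m_p − m_s = −2.5 log₁₀(20.90) = -3.30.

-3.30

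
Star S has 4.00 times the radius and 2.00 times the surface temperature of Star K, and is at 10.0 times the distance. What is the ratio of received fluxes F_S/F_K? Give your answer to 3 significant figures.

L_S/L_K = (R_S/R_K)²(T_S/T_K)⁴ = (4.00)² × (2.00)⁴ = 256.0.
F_S/F_K = (L_S/L_K)/(d_S/d_K)² = 256.0 / (10.0)² = 2.560.

2.56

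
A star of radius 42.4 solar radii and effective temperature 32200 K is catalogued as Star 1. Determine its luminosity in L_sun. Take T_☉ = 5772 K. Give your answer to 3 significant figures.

L/L_☉ = (R/R_☉)² (T/T_☉)⁴ = (42.4)² × (32200/5772)⁴
       = 1798 × (5.579)⁴ = 1798 × 968.5 = 1.741×10^6.

1.74×10^6 L_sun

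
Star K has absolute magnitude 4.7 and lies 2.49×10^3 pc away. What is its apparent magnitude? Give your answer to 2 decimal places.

16.68

m = M + 5 log₁₀(d/10 pc) = 4.7 + 5 log₁₀(2.49×10^3/10)
  = 4.7 + 5 × 2.396 = 4.7 + 11.98 = 16.68.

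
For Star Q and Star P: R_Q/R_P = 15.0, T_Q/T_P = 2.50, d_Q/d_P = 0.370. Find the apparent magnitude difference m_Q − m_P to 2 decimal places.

-12.02

L_Q/L_P = (15.0)²(2.50)⁴ = 8789.
F_Q/F_P = (L_Q/L_P)/(d_Q/d_P)² = 8789/0.1369 = 6.420×10^4.
m_Q − m_P = −2.5 log₁₀(6.420×10^4) = -12.02.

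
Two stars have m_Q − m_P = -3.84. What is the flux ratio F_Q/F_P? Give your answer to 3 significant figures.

F_Q/F_P = 10^(−(m_Q − m_P)/2.5) = 10^(3.84/2.5) = 10^1.536 = 34.36.

34.4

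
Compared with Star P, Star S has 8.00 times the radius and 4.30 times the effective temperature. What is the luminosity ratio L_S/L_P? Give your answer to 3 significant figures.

From the Stefan–Boltzmann law, L ∝ R²T⁴, so
L_S/L_P = (R_S/R_P)² (T_S/T_P)⁴ = (8.00)² × (4.30)⁴ = 64.00 × 341.9 = 2.188×10^4.

2.19×10^4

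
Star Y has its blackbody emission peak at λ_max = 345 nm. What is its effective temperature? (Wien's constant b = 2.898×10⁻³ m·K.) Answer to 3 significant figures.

8.40×10^3 K

T = b/λ_max = 2.898×10⁻³ / (345×10⁻⁹) = 8400 K.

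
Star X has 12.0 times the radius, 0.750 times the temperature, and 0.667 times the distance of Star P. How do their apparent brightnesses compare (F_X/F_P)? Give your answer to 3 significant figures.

L_X/L_P = (R_X/R_P)²(T_X/T_P)⁴ = (12.0)² × (0.750)⁴ = 45.56.
F_X/F_P = (L_X/L_P)/(d_X/d_P)² = 45.56 / (0.667)² = 102.4.

102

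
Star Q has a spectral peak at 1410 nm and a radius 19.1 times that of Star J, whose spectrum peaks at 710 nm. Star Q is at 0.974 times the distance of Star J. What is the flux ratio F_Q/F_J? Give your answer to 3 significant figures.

Wien's law: T_Q/T_J = λ_J/λ_Q = 710/1410 = 0.5035.
L_Q/L_J = (R_Q/R_J)²(T_Q/T_J)⁴ = (19.1)²(0.5035)⁴ = 23.45.
F_Q/F_J = (L_Q/L_J)/(d_Q/d_J)² = 23.45/(0.974)² = 24.72.

24.7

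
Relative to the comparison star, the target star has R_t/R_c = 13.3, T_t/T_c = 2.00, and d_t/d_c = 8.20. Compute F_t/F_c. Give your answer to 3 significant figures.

L_t/L_c = (R_t/R_c)²(T_t/T_c)⁴ = (13.3)² × (2.00)⁴ = 2830.
F_t/F_c = (L_t/L_c)/(d_t/d_c)² = 2830 / (8.20)² = 42.09.

42.1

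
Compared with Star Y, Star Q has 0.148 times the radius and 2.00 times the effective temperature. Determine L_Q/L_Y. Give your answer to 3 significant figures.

From the Stefan–Boltzmann law, L ∝ R²T⁴, so
L_Q/L_Y = (R_Q/R_Y)² (T_Q/T_Y)⁴ = (0.148)² × (2.00)⁴ = 0.02190 × 16.00 = 0.3505.

0.350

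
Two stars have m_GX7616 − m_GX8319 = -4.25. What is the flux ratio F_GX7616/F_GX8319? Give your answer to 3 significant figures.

F_GX7616/F_GX8319 = 10^(−(m_GX7616 − m_GX8319)/2.5) = 10^(4.25/2.5) = 10^1.700 = 50.12.

50.1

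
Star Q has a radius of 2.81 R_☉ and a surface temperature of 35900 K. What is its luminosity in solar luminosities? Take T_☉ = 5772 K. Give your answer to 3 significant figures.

1.18×10^4 solar luminosities

L/L_☉ = (R/R_☉)² (T/T_☉)⁴ = (2.81)² × (35900/5772)⁴
       = 7.896 × (6.220)⁴ = 7.896 × 1496 = 1.182×10^4.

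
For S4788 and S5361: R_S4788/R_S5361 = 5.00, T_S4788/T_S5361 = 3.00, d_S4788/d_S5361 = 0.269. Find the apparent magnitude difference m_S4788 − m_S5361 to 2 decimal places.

L_S4788/L_S5361 = (5.00)²(3.00)⁴ = 2025.
F_S4788/F_S5361 = (L_S4788/L_S5361)/(d_S4788/d_S5361)² = 2025/0.07236 = 2.798×10^4.
m_S4788 − m_S5361 = −2.5 log₁₀(2.798×10^4) = -11.12.

-11.12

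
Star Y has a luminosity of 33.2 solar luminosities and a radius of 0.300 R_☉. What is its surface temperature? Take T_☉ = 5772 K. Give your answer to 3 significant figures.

2.53×10^4 K

T/T_☉ = (L/L_☉)^(1/4) / (R/R_☉)^(1/2)
T = 5772 × (33.2)^(1/4) / √(0.300) = 5772 × 2.400 / 0.5477 = 2.530×10^4 K.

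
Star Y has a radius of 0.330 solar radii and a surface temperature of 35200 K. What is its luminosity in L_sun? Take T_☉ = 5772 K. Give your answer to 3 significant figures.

L/L_☉ = (R/R_☉)² (T/T_☉)⁴ = (0.330)² × (35200/5772)⁴
       = 0.1089 × (6.098)⁴ = 0.1089 × 1383 = 150.6.

151 L_sun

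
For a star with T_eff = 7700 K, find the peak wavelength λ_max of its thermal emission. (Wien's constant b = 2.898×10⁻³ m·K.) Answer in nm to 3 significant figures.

376 nm

λ_max = b/T = 2.898×10⁻³ / 7700 = 3.76×10^-7 m = 376.4 nm.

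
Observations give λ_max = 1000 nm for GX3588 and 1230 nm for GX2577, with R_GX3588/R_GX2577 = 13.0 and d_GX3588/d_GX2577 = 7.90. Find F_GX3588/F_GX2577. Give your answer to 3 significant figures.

6.20

Wien's law: T_GX3588/T_GX2577 = λ_GX2577/λ_GX3588 = 1230/1000 = 1.230.
L_GX3588/L_GX2577 = (R_GX3588/R_GX2577)²(T_GX3588/T_GX2577)⁴ = (13.0)²(1.230)⁴ = 386.8.
F_GX3588/F_GX2577 = (L_GX3588/L_GX2577)/(d_GX3588/d_GX2577)² = 386.8/(7.90)² = 6.198.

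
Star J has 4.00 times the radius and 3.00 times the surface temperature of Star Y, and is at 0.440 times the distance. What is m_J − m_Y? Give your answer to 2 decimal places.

-9.56

L_J/L_Y = (4.00)²(3.00)⁴ = 1296.
F_J/F_Y = (L_J/L_Y)/(d_J/d_Y)² = 1296/0.1936 = 6694.
m_J − m_Y = −2.5 log₁₀(6694) = -9.56.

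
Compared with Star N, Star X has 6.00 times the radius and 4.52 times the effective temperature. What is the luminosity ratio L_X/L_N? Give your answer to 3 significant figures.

1.50×10^4

From the Stefan–Boltzmann law, L ∝ R²T⁴, so
L_X/L_N = (R_X/R_N)² (T_X/T_N)⁴ = (6.00)² × (4.52)⁴ = 36.00 × 417.4 = 1.503×10^4.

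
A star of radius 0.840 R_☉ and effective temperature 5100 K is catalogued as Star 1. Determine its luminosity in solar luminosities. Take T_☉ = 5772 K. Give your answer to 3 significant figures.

0.430 solar luminosities

L/L_☉ = (R/R_☉)² (T/T_☉)⁴ = (0.840)² × (5100/5772)⁴
       = 0.7056 × (0.8836)⁴ = 0.7056 × 0.6095 = 0.4301.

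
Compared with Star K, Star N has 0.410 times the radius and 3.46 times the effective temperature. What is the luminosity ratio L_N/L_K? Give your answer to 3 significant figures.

From the Stefan–Boltzmann law, L ∝ R²T⁴, so
L_N/L_K = (R_N/R_K)² (T_N/T_K)⁴ = (0.410)² × (3.46)⁴ = 0.1681 × 143.3 = 24.09.

24.1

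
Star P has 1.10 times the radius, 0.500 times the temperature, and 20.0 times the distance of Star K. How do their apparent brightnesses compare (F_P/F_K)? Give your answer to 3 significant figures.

1.89×10^-4

L_P/L_K = (R_P/R_K)²(T_P/T_K)⁴ = (1.10)² × (0.500)⁴ = 0.07563.
F_P/F_K = (L_P/L_K)/(d_P/d_K)² = 0.07563 / (20.0)² = 1.891×10^-4.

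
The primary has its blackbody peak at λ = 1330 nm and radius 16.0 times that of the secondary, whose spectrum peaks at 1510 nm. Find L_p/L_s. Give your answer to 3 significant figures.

Wien's law gives T ∝ 1/λ_max, so T_p/T_s = λ_s/λ_p = 1510/1330 = 1.135.
Then L ∝ R²T⁴ gives L_p/L_s = (16.0)² × (1.135)⁴ = 256.0 × 1.662 = 425.3.

425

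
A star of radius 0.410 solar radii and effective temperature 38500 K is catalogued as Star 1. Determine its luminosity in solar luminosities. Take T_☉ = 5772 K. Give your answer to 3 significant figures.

L/L_☉ = (R/R_☉)² (T/T_☉)⁴ = (0.410)² × (38500/5772)⁴
       = 0.1681 × (6.670)⁴ = 0.1681 × 1979 = 332.7.

333 solar luminosities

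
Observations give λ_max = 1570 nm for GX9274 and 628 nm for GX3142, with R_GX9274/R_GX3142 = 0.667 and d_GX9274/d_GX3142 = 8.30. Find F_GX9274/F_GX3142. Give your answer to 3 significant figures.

1.65×10^-4

Wien's law: T_GX9274/T_GX3142 = λ_GX3142/λ_GX9274 = 628/1570 = 0.4000.
L_GX9274/L_GX3142 = (R_GX9274/R_GX3142)²(T_GX9274/T_GX3142)⁴ = (0.667)²(0.4000)⁴ = 0.01139.
F_GX9274/F_GX3142 = (L_GX9274/L_GX3142)/(d_GX9274/d_GX3142)² = 0.01139/(8.30)² = 1.653×10^-4.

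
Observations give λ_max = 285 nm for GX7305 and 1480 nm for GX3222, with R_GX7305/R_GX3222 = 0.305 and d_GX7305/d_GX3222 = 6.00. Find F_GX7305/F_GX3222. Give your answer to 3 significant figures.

Wien's law: T_GX7305/T_GX3222 = λ_GX3222/λ_GX7305 = 1480/285 = 5.193.
L_GX7305/L_GX3222 = (R_GX7305/R_GX3222)²(T_GX7305/T_GX3222)⁴ = (0.305)²(5.193)⁴ = 67.65.
F_GX7305/F_GX3222 = (L_GX7305/L_GX3222)/(d_GX7305/d_GX3222)² = 67.65/(6.00)² = 1.879.

1.88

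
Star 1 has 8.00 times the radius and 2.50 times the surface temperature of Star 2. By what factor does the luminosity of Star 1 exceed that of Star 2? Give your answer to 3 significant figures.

2.50×10^3

From the Stefan–Boltzmann law, L ∝ R²T⁴, so
L_1/L_2 = (R_1/R_2)² (T_1/T_2)⁴ = (8.00)² × (2.50)⁴ = 64.00 × 39.06 = 2500.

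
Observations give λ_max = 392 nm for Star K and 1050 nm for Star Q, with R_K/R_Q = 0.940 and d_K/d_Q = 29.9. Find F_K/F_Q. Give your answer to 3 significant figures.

0.0509

Wien's law: T_K/T_Q = λ_Q/λ_K = 1050/392 = 2.679.
L_K/L_Q = (R_K/R_Q)²(T_K/T_Q)⁴ = (0.940)²(2.679)⁴ = 45.49.
F_K/F_Q = (L_K/L_Q)/(d_K/d_Q)² = 45.49/(29.9)² = 0.05088.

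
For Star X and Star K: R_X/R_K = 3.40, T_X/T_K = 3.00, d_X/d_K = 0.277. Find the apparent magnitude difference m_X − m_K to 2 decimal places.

L_X/L_K = (3.40)²(3.00)⁴ = 936.4.
F_X/F_K = (L_X/L_K)/(d_X/d_K)² = 936.4/0.07673 = 1.220×10^4.
m_X − m_K = −2.5 log₁₀(1.220×10^4) = -10.22.

-10.22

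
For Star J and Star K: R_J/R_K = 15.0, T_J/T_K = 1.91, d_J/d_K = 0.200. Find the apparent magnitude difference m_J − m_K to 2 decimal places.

L_J/L_K = (15.0)²(1.91)⁴ = 2994.
F_J/F_K = (L_J/L_K)/(d_J/d_K)² = 2994/0.04000 = 7.486×10^4.
m_J − m_K = −2.5 log₁₀(7.486×10^4) = -12.19.

-12.19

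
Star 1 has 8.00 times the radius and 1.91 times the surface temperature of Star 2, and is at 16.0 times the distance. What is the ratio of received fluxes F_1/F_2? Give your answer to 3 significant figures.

3.33

L_1/L_2 = (R_1/R_2)²(T_1/T_2)⁴ = (8.00)² × (1.91)⁴ = 851.8.
F_1/F_2 = (L_1/L_2)/(d_1/d_2)² = 851.8 / (16.0)² = 3.327.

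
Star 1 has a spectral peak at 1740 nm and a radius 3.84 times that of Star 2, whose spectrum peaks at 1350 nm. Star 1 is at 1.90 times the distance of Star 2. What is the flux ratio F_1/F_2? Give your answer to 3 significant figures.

1.48

Wien's law: T_1/T_2 = λ_2/λ_1 = 1350/1740 = 0.7759.
L_1/L_2 = (R_1/R_2)²(T_1/T_2)⁴ = (3.84)²(0.7759)⁴ = 5.343.
F_1/F_2 = (L_1/L_2)/(d_1/d_2)² = 5.343/(1.90)² = 1.480.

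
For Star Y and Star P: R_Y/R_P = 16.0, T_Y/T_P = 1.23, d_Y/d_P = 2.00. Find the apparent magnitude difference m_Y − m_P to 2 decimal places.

-5.41

L_Y/L_P = (16.0)²(1.23)⁴ = 585.9.
F_Y/F_P = (L_Y/L_P)/(d_Y/d_P)² = 585.9/4.000 = 146.5.
m_Y − m_P = −2.5 log₁₀(146.5) = -5.41.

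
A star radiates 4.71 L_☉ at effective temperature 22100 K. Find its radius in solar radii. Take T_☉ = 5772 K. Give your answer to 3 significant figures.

R/R_☉ = √(L/L_☉) / (T/T_☉)² = √(4.71) / (3.829)²
       = 2.170 / 14.66 = 0.1480.

0.148 solar radii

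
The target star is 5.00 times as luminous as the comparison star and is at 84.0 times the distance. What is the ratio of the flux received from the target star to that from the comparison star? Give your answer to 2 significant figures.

F = L/(4πd²), so F_t/F_c = (L_t/L_c) / (d_t/d_c)²
= 5.00 / (84.0)² = 5.00 / 7056 = 7.086×10^-4.

7.1×10^-4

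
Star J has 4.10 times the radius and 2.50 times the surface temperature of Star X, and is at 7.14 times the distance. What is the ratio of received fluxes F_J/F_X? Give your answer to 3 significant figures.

L_J/L_X = (R_J/R_X)²(T_J/T_X)⁴ = (4.10)² × (2.50)⁴ = 656.6.
F_J/F_X = (L_J/L_X)/(d_J/d_X)² = 656.6 / (7.14)² = 12.88.

12.9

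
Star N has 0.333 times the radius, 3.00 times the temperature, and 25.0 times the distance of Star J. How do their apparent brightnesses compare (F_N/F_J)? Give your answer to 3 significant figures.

0.0144

L_N/L_J = (R_N/R_J)²(T_N/T_J)⁴ = (0.333)² × (3.00)⁴ = 8.982.
F_N/F_J = (L_N/L_J)/(d_N/d_J)² = 8.982 / (25.0)² = 0.01437.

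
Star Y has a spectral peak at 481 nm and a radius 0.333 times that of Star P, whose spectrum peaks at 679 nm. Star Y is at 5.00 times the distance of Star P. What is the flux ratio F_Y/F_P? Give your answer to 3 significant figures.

0.0176

Wien's law: T_Y/T_P = λ_P/λ_Y = 679/481 = 1.412.
L_Y/L_P = (R_Y/R_P)²(T_Y/T_P)⁴ = (0.333)²(1.412)⁴ = 0.4403.
F_Y/F_P = (L_Y/L_P)/(d_Y/d_P)² = 0.4403/(5.00)² = 0.01761.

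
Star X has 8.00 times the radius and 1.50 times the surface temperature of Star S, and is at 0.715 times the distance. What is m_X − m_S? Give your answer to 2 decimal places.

L_X/L_S = (8.00)²(1.50)⁴ = 324.0.
F_X/F_S = (L_X/L_S)/(d_X/d_S)² = 324.0/0.5112 = 633.8.
m_X − m_S = −2.5 log₁₀(633.8) = -7.00.

-7.00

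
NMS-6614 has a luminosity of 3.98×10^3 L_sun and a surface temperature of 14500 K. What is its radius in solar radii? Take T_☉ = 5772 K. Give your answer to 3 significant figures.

10.0 solar radii

R/R_☉ = √(L/L_☉) / (T/T_☉)² = √(3.98×10^3) / (2.512)²
       = 63.09 / 6.311 = 9.997.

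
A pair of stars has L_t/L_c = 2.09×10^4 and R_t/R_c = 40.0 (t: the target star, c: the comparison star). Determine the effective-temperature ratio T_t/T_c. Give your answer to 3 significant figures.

1.90

L ∝ R²T⁴ gives T ∝ (L/R²)^(1/4), so
T_t/T_c = (2.09×10^4 / 40.0²)^(1/4) = (13.06)^(1/4) = 1.901.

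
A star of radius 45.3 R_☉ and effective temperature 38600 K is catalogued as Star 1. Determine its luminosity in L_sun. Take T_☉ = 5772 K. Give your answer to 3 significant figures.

L/L_☉ = (R/R_☉)² (T/T_☉)⁴ = (45.3)² × (38600/5772)⁴
       = 2052 × (6.687)⁴ = 2052 × 2000 = 4.104×10^6.

4.10×10^6 L_sun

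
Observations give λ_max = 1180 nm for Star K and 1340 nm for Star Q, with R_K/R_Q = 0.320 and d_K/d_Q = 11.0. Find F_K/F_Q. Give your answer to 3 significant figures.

Wien's law: T_K/T_Q = λ_Q/λ_K = 1340/1180 = 1.136.
L_K/L_Q = (R_K/R_Q)²(T_K/T_Q)⁴ = (0.320)²(1.136)⁴ = 0.1703.
F_K/F_Q = (L_K/L_Q)/(d_K/d_Q)² = 0.1703/(11.0)² = 0.001407.

0.00141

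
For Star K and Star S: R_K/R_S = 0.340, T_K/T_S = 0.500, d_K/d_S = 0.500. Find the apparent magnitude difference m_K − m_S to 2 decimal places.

L_K/L_S = (0.340)²(0.500)⁴ = 0.007225.
F_K/F_S = (L_K/L_S)/(d_K/d_S)² = 0.007225/0.2500 = 0.02890.
m_K − m_S = −2.5 log₁₀(0.02890) = 3.85.

3.85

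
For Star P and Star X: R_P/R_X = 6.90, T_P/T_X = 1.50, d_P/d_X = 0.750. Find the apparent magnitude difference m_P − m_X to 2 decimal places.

-6.58

L_P/L_X = (6.90)²(1.50)⁴ = 241.0.
F_P/F_X = (L_P/L_X)/(d_P/d_X)² = 241.0/0.5625 = 428.5.
m_P − m_X = −2.5 log₁₀(428.5) = -6.58.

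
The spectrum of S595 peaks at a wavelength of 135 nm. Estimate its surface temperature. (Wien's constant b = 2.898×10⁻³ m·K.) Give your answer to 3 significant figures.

2.15×10^4 K

T = b/λ_max = 2.898×10⁻³ / (135×10⁻⁹) = 2.147×10^4 K.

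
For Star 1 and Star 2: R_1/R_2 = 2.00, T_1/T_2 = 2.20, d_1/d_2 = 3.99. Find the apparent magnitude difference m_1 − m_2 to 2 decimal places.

-1.92

L_1/L_2 = (2.00)²(2.20)⁴ = 93.70.
F_1/F_2 = (L_1/L_2)/(d_1/d_2)² = 93.70/15.92 = 5.886.
m_1 − m_2 = −2.5 log₁₀(5.886) = -1.92.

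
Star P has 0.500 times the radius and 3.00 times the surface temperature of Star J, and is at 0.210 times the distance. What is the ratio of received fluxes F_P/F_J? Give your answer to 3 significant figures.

459

L_P/L_J = (R_P/R_J)²(T_P/T_J)⁴ = (0.500)² × (3.00)⁴ = 20.25.
F_P/F_J = (L_P/L_J)/(d_P/d_J)² = 20.25 / (0.210)² = 459.2.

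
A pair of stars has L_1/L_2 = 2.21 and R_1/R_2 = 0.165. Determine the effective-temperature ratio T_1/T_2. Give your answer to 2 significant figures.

L ∝ R²T⁴ gives T ∝ (L/R²)^(1/4), so
T_1/T_2 = (2.21 / 0.165²)^(1/4) = (81.18)^(1/4) = 3.002.

3.0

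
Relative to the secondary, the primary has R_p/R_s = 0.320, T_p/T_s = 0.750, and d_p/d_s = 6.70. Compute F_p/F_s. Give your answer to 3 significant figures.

7.22×10^-4

L_p/L_s = (R_p/R_s)²(T_p/T_s)⁴ = (0.320)² × (0.750)⁴ = 0.03240.
F_p/F_s = (L_p/L_s)/(d_p/d_s)² = 0.03240 / (6.70)² = 7.218×10^-4.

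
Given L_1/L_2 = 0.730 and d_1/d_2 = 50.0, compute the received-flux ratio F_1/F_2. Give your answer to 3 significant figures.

2.92×10^-4

F = L/(4πd²), so F_1/F_2 = (L_1/L_2) / (d_1/d_2)²
= 0.730 / (50.0)² = 0.730 / 2500 = 2.920×10^-4.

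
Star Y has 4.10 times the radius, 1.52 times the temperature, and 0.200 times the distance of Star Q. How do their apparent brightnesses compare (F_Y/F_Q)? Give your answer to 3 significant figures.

L_Y/L_Q = (R_Y/R_Q)²(T_Y/T_Q)⁴ = (4.10)² × (1.52)⁴ = 89.73.
F_Y/F_Q = (L_Y/L_Q)/(d_Y/d_Q)² = 89.73 / (0.200)² = 2243.

2.24×10^3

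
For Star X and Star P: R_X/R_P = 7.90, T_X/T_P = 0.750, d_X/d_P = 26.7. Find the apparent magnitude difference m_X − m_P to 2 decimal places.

3.89

L_X/L_P = (7.90)²(0.750)⁴ = 19.75.
F_X/F_P = (L_X/L_P)/(d_X/d_P)² = 19.75/712.9 = 0.02770.
m_X − m_P = −2.5 log₁₀(0.02770) = 3.89.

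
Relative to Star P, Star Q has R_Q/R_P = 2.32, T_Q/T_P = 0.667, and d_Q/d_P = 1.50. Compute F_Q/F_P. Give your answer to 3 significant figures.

0.473

L_Q/L_P = (R_Q/R_P)²(T_Q/T_P)⁴ = (2.32)² × (0.667)⁴ = 1.065.
F_Q/F_P = (L_Q/L_P)/(d_Q/d_P)² = 1.065 / (1.50)² = 0.4735.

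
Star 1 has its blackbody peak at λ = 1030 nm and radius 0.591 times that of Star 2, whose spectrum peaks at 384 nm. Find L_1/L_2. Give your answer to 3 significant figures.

0.00675

Wien's law gives T ∝ 1/λ_max, so T_1/T_2 = λ_2/λ_1 = 384/1030 = 0.3728.
Then L ∝ R²T⁴ gives L_1/L_2 = (0.591)² × (0.3728)⁴ = 0.3493 × 0.01932 = 0.006748.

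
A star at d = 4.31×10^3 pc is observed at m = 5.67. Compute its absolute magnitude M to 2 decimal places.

M = m − 5 log₁₀(d/10 pc) = 5.67 − 5 log₁₀(4.31×10^3/10)
  = 5.67 − 5 × 2.634 = 5.67 − 13.17 = -7.50.

-7.50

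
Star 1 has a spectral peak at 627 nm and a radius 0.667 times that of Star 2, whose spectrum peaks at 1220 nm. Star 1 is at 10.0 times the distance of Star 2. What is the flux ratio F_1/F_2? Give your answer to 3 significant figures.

0.0638

Wien's law: T_1/T_2 = λ_2/λ_1 = 1220/627 = 1.946.
L_1/L_2 = (R_1/R_2)²(T_1/T_2)⁴ = (0.667)²(1.946)⁴ = 6.377.
F_1/F_2 = (L_1/L_2)/(d_1/d_2)² = 6.377/(10.0)² = 0.06377.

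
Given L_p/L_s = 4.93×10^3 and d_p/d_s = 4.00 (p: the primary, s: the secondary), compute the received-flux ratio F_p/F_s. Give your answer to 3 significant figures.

F = L/(4πd²), so F_p/F_s = (L_p/L_s) / (d_p/d_s)²
= 4.93×10^3 / (4.00)² = 4.93×10^3 / 16.00 = 308.1.

308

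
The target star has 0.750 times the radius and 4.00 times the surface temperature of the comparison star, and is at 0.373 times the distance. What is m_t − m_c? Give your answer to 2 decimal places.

L_t/L_c = (0.750)²(4.00)⁴ = 144.0.
F_t/F_c = (L_t/L_c)/(d_t/d_c)² = 144.0/0.1391 = 1035.
m_t − m_c = −2.5 log₁₀(1035) = -7.54.

-7.54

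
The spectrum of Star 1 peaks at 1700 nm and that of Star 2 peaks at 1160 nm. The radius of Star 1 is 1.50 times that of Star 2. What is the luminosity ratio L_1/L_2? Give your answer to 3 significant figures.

0.488

Wien's law gives T ∝ 1/λ_max, so T_1/T_2 = λ_2/λ_1 = 1160/1700 = 0.6824.
Then L ∝ R²T⁴ gives L_1/L_2 = (1.50)² × (0.6824)⁴ = 2.250 × 0.2168 = 0.4878.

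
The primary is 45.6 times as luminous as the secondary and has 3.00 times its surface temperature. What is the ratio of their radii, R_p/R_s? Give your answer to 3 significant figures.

L ∝ R²T⁴ gives R ∝ √L / T², so
R_p/R_s = √(45.6) / (3.00)² = 6.753 / 9.000 = 0.7503.

0.750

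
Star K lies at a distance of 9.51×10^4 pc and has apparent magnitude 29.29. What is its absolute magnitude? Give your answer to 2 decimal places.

9.40

M = m − 5 log₁₀(d/10 pc) = 29.29 − 5 log₁₀(9.51×10^4/10)
  = 29.29 − 5 × 3.978 = 29.29 − 19.89 = 9.40.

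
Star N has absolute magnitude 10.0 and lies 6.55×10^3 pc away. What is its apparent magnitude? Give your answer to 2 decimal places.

m = M + 5 log₁₀(d/10 pc) = 10.0 + 5 log₁₀(6.55×10^3/10)
  = 10.0 + 5 × 2.816 = 10.0 + 14.08 = 24.08.

24.08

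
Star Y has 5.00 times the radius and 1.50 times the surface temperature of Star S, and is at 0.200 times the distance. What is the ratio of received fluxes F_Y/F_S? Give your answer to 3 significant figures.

3.16×10^3

L_Y/L_S = (R_Y/R_S)²(T_Y/T_S)⁴ = (5.00)² × (1.50)⁴ = 126.6.
F_Y/F_S = (L_Y/L_S)/(d_Y/d_S)² = 126.6 / (0.200)² = 3164.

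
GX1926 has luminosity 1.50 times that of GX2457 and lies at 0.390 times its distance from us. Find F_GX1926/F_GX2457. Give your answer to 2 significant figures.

9.9

F = L/(4πd²), so F_GX1926/F_GX2457 = (L_GX1926/L_GX2457) / (d_GX1926/d_GX2457)²
= 1.50 / (0.390)² = 1.50 / 0.1521 = 9.862.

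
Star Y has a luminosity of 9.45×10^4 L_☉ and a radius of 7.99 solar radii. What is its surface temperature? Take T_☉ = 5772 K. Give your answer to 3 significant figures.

3.58×10^4 K

T/T_☉ = (L/L_☉)^(1/4) / (R/R_☉)^(1/2)
T = 5772 × (9.45×10^4)^(1/4) / √(7.99) = 5772 × 17.53 / 2.827 = 3.580×10^4 K.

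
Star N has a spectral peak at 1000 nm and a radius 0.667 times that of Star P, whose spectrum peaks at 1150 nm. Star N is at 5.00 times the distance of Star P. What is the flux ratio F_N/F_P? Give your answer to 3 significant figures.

Wien's law: T_N/T_P = λ_P/λ_N = 1150/1000 = 1.150.
L_N/L_P = (R_N/R_P)²(T_N/T_P)⁴ = (0.667)²(1.150)⁴ = 0.7781.
F_N/F_P = (L_N/L_P)/(d_N/d_P)² = 0.7781/(5.00)² = 0.03112.

0.0311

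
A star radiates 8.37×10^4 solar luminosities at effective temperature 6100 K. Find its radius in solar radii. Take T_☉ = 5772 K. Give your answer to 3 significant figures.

259 solar radii

R/R_☉ = √(L/L_☉) / (T/T_☉)² = √(8.37×10^4) / (1.057)²
       = 289.3 / 1.117 = 259.0.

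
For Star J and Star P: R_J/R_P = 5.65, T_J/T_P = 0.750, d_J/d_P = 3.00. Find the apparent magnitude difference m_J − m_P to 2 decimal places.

L_J/L_P = (5.65)²(0.750)⁴ = 10.10.
F_J/F_P = (L_J/L_P)/(d_J/d_P)² = 10.10/9.000 = 1.122.
m_J − m_P = −2.5 log₁₀(1.122) = -0.13.

-0.13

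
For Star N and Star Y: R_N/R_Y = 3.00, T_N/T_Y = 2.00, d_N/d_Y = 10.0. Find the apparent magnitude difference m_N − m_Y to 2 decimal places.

-0.40

L_N/L_Y = (3.00)²(2.00)⁴ = 144.0.
F_N/F_Y = (L_N/L_Y)/(d_N/d_Y)² = 144.0/100.0 = 1.440.
m_N − m_Y = −2.5 log₁₀(1.440) = -0.40.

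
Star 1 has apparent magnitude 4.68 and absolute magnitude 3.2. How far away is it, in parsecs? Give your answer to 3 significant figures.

m − M = 5 log₁₀(d/10 pc)
4.68 − (3.2) = 1.48 = 5 log₁₀(d/10)
d = 10 × 10^(1.48/5) = 10 × 10^0.296 = 19.77 pc.

19.8 pc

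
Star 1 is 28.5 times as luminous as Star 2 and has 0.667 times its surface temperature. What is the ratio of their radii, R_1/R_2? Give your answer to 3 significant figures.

12.0

L ∝ R²T⁴ gives R ∝ √L / T², so
R_1/R_2 = √(28.5) / (0.667)² = 5.339 / 0.4449 = 12.00.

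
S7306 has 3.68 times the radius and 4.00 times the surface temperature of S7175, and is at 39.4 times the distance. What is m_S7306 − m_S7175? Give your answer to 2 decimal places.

-0.87

L_S7306/L_S7175 = (3.68)²(4.00)⁴ = 3467.
F_S7306/F_S7175 = (L_S7306/L_S7175)/(d_S7306/d_S7175)² = 3467/1552 = 2.233.
m_S7306 − m_S7175 = −2.5 log₁₀(2.233) = -0.87.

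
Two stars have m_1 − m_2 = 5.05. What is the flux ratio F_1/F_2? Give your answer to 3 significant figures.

F_1/F_2 = 10^(−(m_1 − m_2)/2.5) = 10^(-5.05/2.5) = 10^-2.020 = 0.009550.

0.00955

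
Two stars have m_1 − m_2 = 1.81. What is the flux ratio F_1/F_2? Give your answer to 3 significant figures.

F_1/F_2 = 10^(−(m_1 − m_2)/2.5) = 10^(-1.81/2.5) = 10^-0.724 = 0.1888.

0.189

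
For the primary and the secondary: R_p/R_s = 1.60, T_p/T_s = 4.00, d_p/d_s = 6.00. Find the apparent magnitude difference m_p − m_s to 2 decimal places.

L_p/L_s = (1.60)²(4.00)⁴ = 655.4.
F_p/F_s = (L_p/L_s)/(d_p/d_s)² = 655.4/36.00 = 18.20.
m_p − m_s = −2.5 log₁₀(18.20) = -3.15.

-3.15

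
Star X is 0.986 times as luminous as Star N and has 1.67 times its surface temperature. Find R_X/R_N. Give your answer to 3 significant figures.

0.356

L ∝ R²T⁴ gives R ∝ √L / T², so
R_X/R_N = √(0.986) / (1.67)² = 0.9930 / 2.789 = 0.3560.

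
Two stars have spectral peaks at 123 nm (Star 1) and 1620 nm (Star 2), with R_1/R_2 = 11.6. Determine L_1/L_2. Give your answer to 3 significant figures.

4.05×10^6

Wien's law gives T ∝ 1/λ_max, so T_1/T_2 = λ_2/λ_1 = 1620/123 = 13.17.
Then L ∝ R²T⁴ gives L_1/L_2 = (11.6)² × (13.17)⁴ = 134.6 × 3.009×10^4 = 4.049×10^6.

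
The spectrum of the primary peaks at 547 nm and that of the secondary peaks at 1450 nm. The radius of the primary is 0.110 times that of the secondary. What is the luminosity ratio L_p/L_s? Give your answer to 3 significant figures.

0.597

Wien's law gives T ∝ 1/λ_max, so T_p/T_s = λ_s/λ_p = 1450/547 = 2.651.
Then L ∝ R²T⁴ gives L_p/L_s = (0.110)² × (2.651)⁴ = 0.01210 × 49.38 = 0.5975.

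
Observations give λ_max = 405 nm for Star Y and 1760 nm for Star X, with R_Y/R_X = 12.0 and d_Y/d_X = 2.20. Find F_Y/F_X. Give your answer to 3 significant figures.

1.06×10^4

Wien's law: T_Y/T_X = λ_X/λ_Y = 1760/405 = 4.346.
L_Y/L_X = (R_Y/R_X)²(T_Y/T_X)⁴ = (12.0)²(4.346)⁴ = 5.136×10^4.
F_Y/F_X = (L_Y/L_X)/(d_Y/d_X)² = 5.136×10^4/(2.20)² = 1.061×10^4.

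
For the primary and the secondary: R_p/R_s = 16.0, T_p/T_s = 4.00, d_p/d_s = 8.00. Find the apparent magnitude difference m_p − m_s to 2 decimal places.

L_p/L_s = (16.0)²(4.00)⁴ = 6.554×10^4.
F_p/F_s = (L_p/L_s)/(d_p/d_s)² = 6.554×10^4/64.00 = 1024.
m_p − m_s = −2.5 log₁₀(1024) = -7.53.

-7.53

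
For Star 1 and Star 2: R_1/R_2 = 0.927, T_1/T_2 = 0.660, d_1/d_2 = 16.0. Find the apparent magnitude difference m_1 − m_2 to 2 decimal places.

7.99

L_1/L_2 = (0.927)²(0.660)⁴ = 0.1631.
F_1/F_2 = (L_1/L_2)/(d_1/d_2)² = 0.1631/256.0 = 6.369×10^-4.
m_1 − m_2 = −2.5 log₁₀(6.369×10^-4) = 7.99.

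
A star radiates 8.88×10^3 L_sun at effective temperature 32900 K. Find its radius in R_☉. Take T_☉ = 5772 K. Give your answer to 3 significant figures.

R/R_☉ = √(L/L_☉) / (T/T_☉)² = √(8.88×10^3) / (5.700)²
       = 94.23 / 32.49 = 2.900.

2.90 R_☉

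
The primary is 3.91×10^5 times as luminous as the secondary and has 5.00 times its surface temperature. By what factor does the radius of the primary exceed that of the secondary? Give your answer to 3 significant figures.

L ∝ R²T⁴ gives R ∝ √L / T², so
R_p/R_s = √(3.91×10^5) / (5.00)² = 625.3 / 25.00 = 25.01.

25.0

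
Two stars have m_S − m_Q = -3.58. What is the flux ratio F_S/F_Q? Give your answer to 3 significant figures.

27.0

F_S/F_Q = 10^(−(m_S − m_Q)/2.5) = 10^(3.58/2.5) = 10^1.432 = 27.04.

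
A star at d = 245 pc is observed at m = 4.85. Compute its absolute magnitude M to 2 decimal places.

-2.10

M = m − 5 log₁₀(d/10 pc) = 4.85 − 5 log₁₀(245/10)
  = 4.85 − 5 × 1.389 = 4.85 − 6.95 = -2.10.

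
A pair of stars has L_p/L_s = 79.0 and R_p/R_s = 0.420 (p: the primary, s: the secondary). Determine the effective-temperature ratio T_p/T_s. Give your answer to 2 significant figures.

4.6

L ∝ R²T⁴ gives T ∝ (L/R²)^(1/4), so
T_p/T_s = (79.0 / 0.420²)^(1/4) = (447.8)^(1/4) = 4.600.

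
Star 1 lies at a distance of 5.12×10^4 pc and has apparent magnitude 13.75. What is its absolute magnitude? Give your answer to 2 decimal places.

-4.80

M = m − 5 log₁₀(d/10 pc) = 13.75 − 5 log₁₀(5.12×10^4/10)
  = 13.75 − 5 × 3.709 = 13.75 − 18.55 = -4.80.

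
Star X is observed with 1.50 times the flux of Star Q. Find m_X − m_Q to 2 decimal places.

-0.44

m_X − m_Q = −2.5 log₁₀(F_X/F_Q) = −2.5 log₁₀(1.50) = −2.5 × (0.176) = -0.440.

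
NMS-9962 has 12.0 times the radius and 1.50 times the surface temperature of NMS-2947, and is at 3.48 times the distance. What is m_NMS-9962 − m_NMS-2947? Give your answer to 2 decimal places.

-4.45

L_NMS-9962/L_NMS-2947 = (12.0)²(1.50)⁴ = 729.0.
F_NMS-9962/F_NMS-2947 = (L_NMS-9962/L_NMS-2947)/(d_NMS-9962/d_NMS-2947)² = 729.0/12.11 = 60.20.
m_NMS-9962 − m_NMS-2947 = −2.5 log₁₀(60.20) = -4.45.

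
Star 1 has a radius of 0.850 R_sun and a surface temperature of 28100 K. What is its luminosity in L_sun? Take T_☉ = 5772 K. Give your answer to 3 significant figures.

406 L_sun

L/L_☉ = (R/R_☉)² (T/T_☉)⁴ = (0.850)² × (28100/5772)⁴
       = 0.7225 × (4.868)⁴ = 0.7225 × 561.7 = 405.8.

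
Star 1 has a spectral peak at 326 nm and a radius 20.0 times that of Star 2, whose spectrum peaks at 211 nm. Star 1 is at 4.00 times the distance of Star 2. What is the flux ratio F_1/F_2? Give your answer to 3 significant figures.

Wien's law: T_1/T_2 = λ_2/λ_1 = 211/326 = 0.6472.
L_1/L_2 = (R_1/R_2)²(T_1/T_2)⁴ = (20.0)²(0.6472)⁴ = 70.20.
F_1/F_2 = (L_1/L_2)/(d_1/d_2)² = 70.20/(4.00)² = 4.387.

4.39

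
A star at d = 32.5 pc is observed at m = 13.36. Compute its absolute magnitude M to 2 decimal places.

M = m − 5 log₁₀(d/10 pc) = 13.36 − 5 log₁₀(32.5/10)
  = 13.36 − 5 × 0.512 = 13.36 − 2.56 = 10.80.

10.80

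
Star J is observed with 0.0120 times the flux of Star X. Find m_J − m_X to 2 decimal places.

m_J − m_X = −2.5 log₁₀(F_J/F_X) = −2.5 log₁₀(0.0120) = −2.5 × (-1.921) = 4.802.

4.80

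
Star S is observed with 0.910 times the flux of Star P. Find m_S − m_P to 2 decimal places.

m_S − m_P = −2.5 log₁₀(F_S/F_P) = −2.5 log₁₀(0.910) = −2.5 × (-0.041) = 0.102.

0.10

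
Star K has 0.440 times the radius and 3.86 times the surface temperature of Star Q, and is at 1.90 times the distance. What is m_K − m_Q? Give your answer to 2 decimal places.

-2.69

L_K/L_Q = (0.440)²(3.86)⁴ = 42.98.
F_K/F_Q = (L_K/L_Q)/(d_K/d_Q)² = 42.98/3.610 = 11.91.
m_K − m_Q = −2.5 log₁₀(11.91) = -2.69.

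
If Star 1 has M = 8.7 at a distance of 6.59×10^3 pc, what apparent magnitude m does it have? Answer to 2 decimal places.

22.79

m = M + 5 log₁₀(d/10 pc) = 8.7 + 5 log₁₀(6.59×10^3/10)
  = 8.7 + 5 × 2.819 = 8.7 + 14.09 = 22.79.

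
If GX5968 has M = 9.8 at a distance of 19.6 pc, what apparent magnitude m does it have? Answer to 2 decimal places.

m = M + 5 log₁₀(d/10 pc) = 9.8 + 5 log₁₀(19.6/10)
  = 9.8 + 5 × 0.292 = 9.8 + 1.46 = 11.26.

11.26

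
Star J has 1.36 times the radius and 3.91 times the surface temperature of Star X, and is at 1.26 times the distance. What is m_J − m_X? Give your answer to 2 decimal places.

L_J/L_X = (1.36)²(3.91)⁴ = 432.3.
F_J/F_X = (L_J/L_X)/(d_J/d_X)² = 432.3/1.588 = 272.3.
m_J − m_X = −2.5 log₁₀(272.3) = -6.09.

-6.09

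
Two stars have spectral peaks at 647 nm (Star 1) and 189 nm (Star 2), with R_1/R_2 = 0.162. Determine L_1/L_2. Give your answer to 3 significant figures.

1.91×10^-4

Wien's law gives T ∝ 1/λ_max, so T_1/T_2 = λ_2/λ_1 = 189/647 = 0.2921.
Then L ∝ R²T⁴ gives L_1/L_2 = (0.162)² × (0.2921)⁴ = 0.02624 × 0.007282 = 1.911×10^-4.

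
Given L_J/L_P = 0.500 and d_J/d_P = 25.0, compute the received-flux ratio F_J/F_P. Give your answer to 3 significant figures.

8.00×10^-4

F = L/(4πd²), so F_J/F_P = (L_J/L_P) / (d_J/d_P)²
= 0.500 / (25.0)² = 0.500 / 625.0 = 8.000×10^-4.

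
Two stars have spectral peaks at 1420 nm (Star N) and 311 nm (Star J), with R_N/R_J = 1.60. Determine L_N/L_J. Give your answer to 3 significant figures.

0.00589

Wien's law gives T ∝ 1/λ_max, so T_N/T_J = λ_J/λ_N = 311/1420 = 0.2190.
Then L ∝ R²T⁴ gives L_N/L_J = (1.60)² × (0.2190)⁴ = 2.560 × 0.002301 = 0.005890.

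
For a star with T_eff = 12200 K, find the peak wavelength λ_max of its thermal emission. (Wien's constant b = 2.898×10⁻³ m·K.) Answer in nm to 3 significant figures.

λ_max = b/T = 2.898×10⁻³ / 12200 = 2.38×10^-7 m = 237.5 nm.

238 nm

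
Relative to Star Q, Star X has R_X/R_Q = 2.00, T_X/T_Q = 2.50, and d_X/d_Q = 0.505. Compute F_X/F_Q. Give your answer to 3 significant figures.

613

L_X/L_Q = (R_X/R_Q)²(T_X/T_Q)⁴ = (2.00)² × (2.50)⁴ = 156.2.
F_X/F_Q = (L_X/L_Q)/(d_X/d_Q)² = 156.2 / (0.505)² = 612.7.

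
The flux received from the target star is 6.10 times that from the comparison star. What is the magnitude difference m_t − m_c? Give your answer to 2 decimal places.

m_t − m_c = −2.5 log₁₀(F_t/F_c) = −2.5 log₁₀(6.10) = −2.5 × (0.785) = -1.963.

-1.96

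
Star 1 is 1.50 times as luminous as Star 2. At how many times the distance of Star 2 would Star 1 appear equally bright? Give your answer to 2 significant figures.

Equal flux requires L_1/d_1² = L_2/d_2², so d_1/d_2 = √(L_1/L_2)
= √(1.50) = 1.225.

1.2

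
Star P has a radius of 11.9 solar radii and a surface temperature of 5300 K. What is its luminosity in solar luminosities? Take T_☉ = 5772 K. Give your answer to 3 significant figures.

101 solar luminosities

L/L_☉ = (R/R_☉)² (T/T_☉)⁴ = (11.9)² × (5300/5772)⁴
       = 141.6 × (0.9182)⁴ = 141.6 × 0.7109 = 100.7.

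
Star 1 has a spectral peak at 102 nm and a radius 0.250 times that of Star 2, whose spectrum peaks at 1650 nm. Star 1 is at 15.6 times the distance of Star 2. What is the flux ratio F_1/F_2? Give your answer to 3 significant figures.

Wien's law: T_1/T_2 = λ_2/λ_1 = 1650/102 = 16.18.
L_1/L_2 = (R_1/R_2)²(T_1/T_2)⁴ = (0.250)²(16.18)⁴ = 4280.
F_1/F_2 = (L_1/L_2)/(d_1/d_2)² = 4280/(15.6)² = 17.59.

17.6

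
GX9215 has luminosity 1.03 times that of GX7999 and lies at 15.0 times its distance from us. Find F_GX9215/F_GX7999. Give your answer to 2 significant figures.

0.0046

F = L/(4πd²), so F_GX9215/F_GX7999 = (L_GX9215/L_GX7999) / (d_GX9215/d_GX7999)²
= 1.03 / (15.0)² = 1.03 / 225.0 = 0.004578.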